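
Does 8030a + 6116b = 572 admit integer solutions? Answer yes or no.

yes

gcd(8030, 6116):
  8030 = 1×6116 + 1914
  6116 = 3×1914 + 374
  1914 = 5×374 + 44
  374 = 8×44 + 22
  44 = 2×22
so gcd(8030, 6116) = 22.
22 divides 572, so integer solutions exist.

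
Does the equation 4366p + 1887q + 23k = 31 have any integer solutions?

yes

gcd(4366, 1887):
  4366 = 2*1887 + 592
  1887 = 3*592 + 111
  592 = 5*111 + 37
  111 = 3*37
so gcd(4366, 1887) = 37.
gcd(37, 23) = 1.
1 divides 31, so integer solutions exist.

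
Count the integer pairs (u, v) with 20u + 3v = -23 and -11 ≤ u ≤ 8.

7

gcd(20, 3) = 1  (20 = 6·3 + 2, 3 = 1·2 + 1, 2 = 2·1).
Back-substituting, 20·(-1) + 3·(7) = 1.
Scale by -23: particular solution (23, -161); reduce u mod 3: (2, -21).
General solution: u = 2 + 3t, v = -21 - 20t for integer t.
-11 ≤ 2 + 3t ≤ 8 gives t ∈ [-4, 2], which is 7 values.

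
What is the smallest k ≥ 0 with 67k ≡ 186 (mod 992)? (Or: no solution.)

gcd(992, 67):
  992 = 14*67 + 54
  67 = 1*54 + 13
  54 = 4*13 + 2
  13 = 6*2 + 1
  2 = 2*1
so gcd(992, 67) = 1.
1 divides 186, so solutions exist.
Back-substitute for Bézout coefficients:
  1 = 13 - 6*2
  ... = 67*(459) + 992*(-31)
So 67*(459) ≡ 1 (mod 992); multiply by 186: k ≡ 85374 (mod 992).
Smallest nonnegative: k = 85374 mod 992 = 62.

62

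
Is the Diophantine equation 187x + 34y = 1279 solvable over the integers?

gcd(187, 34):
  187 = 5×34 + 17
  34 = 2×17
so gcd(187, 34) = 17.
17 does not divide 1279 (remainder 4), so no integer solutions.

no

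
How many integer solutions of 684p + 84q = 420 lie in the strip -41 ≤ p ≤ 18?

gcd(684, 84) = 12  (684 = 8·84 + 12, 84 = 7·12).
Back-substituting, 684·(1) + 84·(-8) = 12.
Scale by 35: particular solution (35, -280); reduce p mod 7: (0, 5).
General solution: p = 0 + 7t, q = 5 - 57t for integer t.
-41 ≤ 0 + 7t ≤ 18 gives t ∈ [-5, 2], which is 8 values.

8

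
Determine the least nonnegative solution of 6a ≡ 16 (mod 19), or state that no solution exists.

9

gcd(19, 6):
  19 = 3*6 + 1
  6 = 6*1
so gcd(19, 6) = 1.
1 divides 16, so solutions exist.
Back-substitute for Bézout coefficients:
  1 = 19 - 3*6
  ... = 6*(-3) + 19*(1)
So 6*(-3) ≡ 1 (mod 19); multiply by 16: a ≡ -48 (mod 19).
Smallest nonnegative: a = -48 mod 19 = 9.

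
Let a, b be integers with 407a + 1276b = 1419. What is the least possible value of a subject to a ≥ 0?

gcd(1276, 407):
  1276 = 3·407 + 55
  407 = 7·55 + 22
  55 = 2·22 + 11
  22 = 2·11
so gcd(1276, 407) = 11.
11 divides 1419, so solutions exist.
Back-substitute for Bézout coefficients:
  11 = 55 - 2·22
  ... = 407·(-47) + 1276·(15)
Scale by 1419/11 = 129: (a₀, b₀) = (-6063, 1935).
General solution: a = -6063 + 116t, b = 1935 - 37t for integer t.
a ≥ 0: smallest is -6063 mod 116 = 85 (at t = 53), with b = -26.

85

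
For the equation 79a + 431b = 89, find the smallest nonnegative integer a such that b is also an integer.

gcd(431, 79):
  431 = 5·79 + 36
  79 = 2·36 + 7
  36 = 5·7 + 1
  7 = 7·1
so gcd(431, 79) = 1.
1 divides 89, so solutions exist.
Back-substitute for Bézout coefficients:
  1 = 36 - 5·7
  ... = 79·(-60) + 431·(11)
Scale by 89/1 = 89: (a₀, b₀) = (-5340, 979).
General solution: a = -5340 + 431t, b = 979 - 79t for integer t.
a ≥ 0: smallest is -5340 mod 431 = 263 (at t = 13), with b = -48.

263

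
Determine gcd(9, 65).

gcd(65, 9) = 1  (65 = 7*9 + 2, 9 = 4*2 + 1, 2 = 2*1).

1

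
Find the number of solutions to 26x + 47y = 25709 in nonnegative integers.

gcd(47, 26) = 1.
By Bézout, 26*(-9) + 47*(5) = 1.
One solution: (0, 547).
General: x = 0 + 47t, y = 547 - 26t.
x ≥ 0 ⇒ t ≥ 0; y ≥ 0 ⇒ t ≤ 21. So t ∈ [0, 21]: 22 solutions.

22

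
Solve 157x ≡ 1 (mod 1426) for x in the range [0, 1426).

109

gcd(1426, 157):
  1426 = 9·157 + 13
  157 = 12·13 + 1
  13 = 13·1
so gcd(1426, 157) = 1.
Back-substitute for Bézout coefficients:
  1 = 157 - 12·13
  ... = 157·(109) + 1426·(-12)
So 157·109 ≡ 1 (mod 1426), and 109 mod 1426 = 109.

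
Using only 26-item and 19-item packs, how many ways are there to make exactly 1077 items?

2

Need nonnegative integers with 26j + 19k = 1077.
gcd(26, 19) = 1, and 26·(-8) + 19·(11) = 1.
So (j₀, k₀) = (-8616, 11847); general j = -8616 + 19t, k = 11847 - 26t.
j ≥ 0 ⇒ t ≥ 454; k ≥ 0 ⇒ t ≤ 455. That's 2 values of t.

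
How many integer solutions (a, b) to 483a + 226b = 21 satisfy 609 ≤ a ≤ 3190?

gcd(483, 226) = 1  (483 = 2×226 + 31, 226 = 7×31 + 9, 31 = 3×9 + 4, 9 = 2×4 + 1, 4 = 4×1).
Back-substituting, 483×(-51) + 226×(109) = 1.
Scale by 21: particular solution (-1071, 2289); reduce a mod 226: (59, -126).
General solution: a = 59 + 226t, b = -126 - 483t for integer t.
609 ≤ 59 + 226t ≤ 3190 gives t ∈ [3, 13], which is 11 values.

11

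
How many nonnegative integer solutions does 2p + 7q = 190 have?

14

gcd(7, 2):
  7 = 3×2 + 1
  2 = 2×1
so gcd(7, 2) = 1.
Back-substitute for Bézout coefficients:
  1 = 7 - 3×2
  ... = 2×(-3) + 7×(1)
Scale by 190: one solution is (-570, 190). Reduce p mod 7: (4, 26).
General: p = 4 + 7t, q = 26 - 2t.
p ≥ 0 ⇒ t ≥ 0; q ≥ 0 ⇒ t ≤ 13. So t ∈ [0, 13]: 14 solutions.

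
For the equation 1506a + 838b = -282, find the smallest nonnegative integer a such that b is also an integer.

gcd(1506, 838) = 2  (1506 = 1×838 + 668, 838 = 1×668 + 170, 668 = 3×170 + 158, 170 = 1×158 + 12, 158 = 13×12 + 2, 12 = 6×2).
2 divides -282, so solutions exist.
Back-substituting, 1506×(69) + 838×(-124) = 2.
Scale by -282/2 = -141: (a₀, b₀) = (-9729, 17484).
General solution: a = -9729 + 419t, b = 17484 - 753t for integer t.
a ≥ 0: smallest is -9729 mod 419 = 327 (at t = 24), with b = -588.

327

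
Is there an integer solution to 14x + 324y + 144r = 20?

gcd(324, 14):
  324 = 23×14 + 2
  14 = 7×2
so gcd(324, 14) = 2.
gcd(2, 144) = 2.
2 divides 20, so integer solutions exist.

yes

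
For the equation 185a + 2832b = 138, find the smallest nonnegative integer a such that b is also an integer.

gcd(2832, 185):
  2832 = 15*185 + 57
  185 = 3*57 + 14
  57 = 4*14 + 1
  14 = 14*1
so gcd(2832, 185) = 1.
1 divides 138, so solutions exist.
Back-substitute for Bézout coefficients:
  1 = 57 - 4*14
  ... = 185*(-199) + 2832*(13)
Scale by 138/1 = 138: (a₀, b₀) = (-27462, 1794).
General solution: a = -27462 + 2832t, b = 1794 - 185t for integer t.
a ≥ 0: smallest is -27462 mod 2832 = 858 (at t = 10), with b = -56.

858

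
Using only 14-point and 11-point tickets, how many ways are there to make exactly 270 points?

2

Need nonnegative integers with 14j + 11k = 270.
gcd(14, 11) = 1, and 14·(4) + 11·(-5) = 1.
So (j₀, k₀) = (1080, -1350); general j = 1080 + 11t, k = -1350 - 14t.
j ≥ 0 ⇒ t ≥ -98; k ≥ 0 ⇒ t ≤ -97. That's 2 values of t.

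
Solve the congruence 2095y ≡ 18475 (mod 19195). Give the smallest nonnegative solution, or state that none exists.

1374

gcd(19195, 2095) = 5.
5 divides 18475, so solutions exist.
By Bézout, 2095·(1750) + 19195·(-191) = 5.
So 2095·(1750) ≡ 5 (mod 19195); multiply by 3695: y ≡ 6466250 (mod 3839).
Smallest nonnegative: y = 6466250 mod 3839 = 1374.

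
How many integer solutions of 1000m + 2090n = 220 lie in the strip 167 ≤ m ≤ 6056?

gcd(2090, 1000) = 10  (2090 = 2×1000 + 90, 1000 = 11×90 + 10, 90 = 9×10).
Back-substituting, 1000×(23) + 2090×(-11) = 10.
Scale by 22: particular solution (506, -242); reduce m mod 209: (88, -42).
General solution: m = 88 + 209t, n = -42 - 100t for integer t.
167 ≤ 88 + 209t ≤ 6056 gives t ∈ [1, 28], which is 28 values.

28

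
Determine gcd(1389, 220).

gcd(1389, 220) = 1  (1389 = 6×220 + 69, 220 = 3×69 + 13, 69 = 5×13 + 4, 13 = 3×4 + 1, 4 = 4×1).

1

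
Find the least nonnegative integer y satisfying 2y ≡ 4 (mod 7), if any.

gcd(7, 2):
  7 = 3·2 + 1
  2 = 2·1
so gcd(7, 2) = 1.
1 divides 4, so solutions exist.
Back-substitute for Bézout coefficients:
  1 = 7 - 3·2
  ... = 2·(-3) + 7·(1)
So 2·(-3) ≡ 1 (mod 7); multiply by 4: y ≡ -12 (mod 7).
Smallest nonnegative: y = -12 mod 7 = 2.

2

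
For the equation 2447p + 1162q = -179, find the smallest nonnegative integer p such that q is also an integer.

gcd(2447, 1162):
  2447 = 2×1162 + 123
  1162 = 9×123 + 55
  123 = 2×55 + 13
  55 = 4×13 + 3
  13 = 4×3 + 1
  3 = 3×1
so gcd(2447, 1162) = 1.
1 divides -179, so solutions exist.
Back-substitute for Bézout coefficients:
  1 = 13 - 4×3
  ... = 2447×(359) + 1162×(-756)
Scale by -179/1 = -179: (p₀, q₀) = (-64261, 135324).
General solution: p = -64261 + 1162t, q = 135324 - 2447t for integer t.
p ≥ 0: smallest is -64261 mod 1162 = 811 (at t = 56), with q = -1708.

811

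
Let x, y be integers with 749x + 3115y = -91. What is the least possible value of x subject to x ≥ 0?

291

gcd(3115, 749):
  3115 = 4×749 + 119
  749 = 6×119 + 35
  119 = 3×35 + 14
  35 = 2×14 + 7
  14 = 2×7
so gcd(3115, 749) = 7.
7 divides -91, so solutions exist.
Back-substitute for Bézout coefficients:
  7 = 35 - 2×14
  ... = 749×(183) + 3115×(-44)
Scale by -91/7 = -13: (x₀, y₀) = (-2379, 572).
General solution: x = -2379 + 445t, y = 572 - 107t for integer t.
x ≥ 0: smallest is -2379 mod 445 = 291 (at t = 6), with y = -70.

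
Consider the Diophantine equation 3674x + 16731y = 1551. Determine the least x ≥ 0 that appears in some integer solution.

gcd(16731, 3674):
  16731 = 4×3674 + 2035
  3674 = 1×2035 + 1639
  2035 = 1×1639 + 396
  1639 = 4×396 + 55
  396 = 7×55 + 11
  55 = 5×11
so gcd(16731, 3674) = 11.
11 divides 1551, so solutions exist.
Back-substitute for Bézout coefficients:
  11 = 396 - 7×55
  ... = 3674×(-296) + 16731×(65)
Scale by 1551/11 = 141: (x₀, y₀) = (-41736, 9165).
General solution: x = -41736 + 1521t, y = 9165 - 334t for integer t.
x ≥ 0: smallest is -41736 mod 1521 = 852 (at t = 28), with y = -187.

852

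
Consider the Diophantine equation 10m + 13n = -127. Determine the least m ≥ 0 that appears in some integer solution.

12

gcd(13, 10) = 1.
1 divides -127, so solutions exist.
By Bézout, 10·(4) + 13·(-3) = 1.
Scale by -127/1 = -127: (m₀, n₀) = (-508, 381).
General solution: m = -508 + 13t, n = 381 - 10t for integer t.
m ≥ 0: smallest is -508 mod 13 = 12 (at t = 40), with n = -19.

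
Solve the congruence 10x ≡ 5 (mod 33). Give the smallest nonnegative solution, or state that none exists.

17

gcd(33, 10) = 1  (33 = 3×10 + 3, 10 = 3×3 + 1, 3 = 3×1).
1 divides 5, so solutions exist.
Back-substituting, 10×(10) + 33×(-3) = 1.
So 10×(10) ≡ 1 (mod 33); multiply by 5: x ≡ 50 (mod 33).
Smallest nonnegative: x = 50 mod 33 = 17.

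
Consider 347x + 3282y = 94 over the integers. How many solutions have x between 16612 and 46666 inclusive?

gcd(3282, 347) = 1  (3282 = 9×347 + 159, 347 = 2×159 + 29, 159 = 5×29 + 14, 29 = 2×14 + 1, 14 = 14×1).
Back-substituting, 347×(227) + 3282×(-24) = 1.
Scale by 94: particular solution (21338, -2256); reduce x mod 3282: (1646, -174).
General solution: x = 1646 + 3282t, y = -174 - 347t for integer t.
16612 ≤ 1646 + 3282t ≤ 46666 gives t ∈ [5, 13], which is 9 values.

9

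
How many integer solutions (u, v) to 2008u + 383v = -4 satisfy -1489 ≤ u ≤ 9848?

gcd(2008, 383):
  2008 = 5*383 + 93
  383 = 4*93 + 11
  93 = 8*11 + 5
  11 = 2*5 + 1
  5 = 5*1
so gcd(2008, 383) = 1.
Back-substitute for Bézout coefficients:
  1 = 11 - 2*5
  ... = 2008*(-70) + 383*(367)
Scale by -4: particular solution (280, -1468); reduce u mod 383: (280, -1468).
General solution: u = 280 + 383t, v = -1468 - 2008t for integer t.
-1489 ≤ 280 + 383t ≤ 9848 gives t ∈ [-4, 24], which is 29 values.

29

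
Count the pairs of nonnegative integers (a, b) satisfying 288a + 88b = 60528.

19

gcd(288, 88) = 8  (288 = 3*88 + 24, 88 = 3*24 + 16, 24 = 1*16 + 8, 16 = 2*8).
Back-substituting, 288*(4) + 88*(-13) = 8.
Scale by 7566: one solution is (30264, -98358). Reduce a mod 11: (3, 678).
General: a = 3 + 11t, b = 678 - 36t.
a ≥ 0 ⇒ t ≥ 0; b ≥ 0 ⇒ t ≤ 18. So t ∈ [0, 18]: 19 solutions.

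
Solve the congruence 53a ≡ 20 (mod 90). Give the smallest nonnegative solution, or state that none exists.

70

gcd(90, 53) = 1.
1 divides 20, so solutions exist.
By Bézout, 53*(17) + 90*(-10) = 1.
So 53*(17) ≡ 1 (mod 90); multiply by 20: a ≡ 340 (mod 90).
Smallest nonnegative: a = 340 mod 90 = 70.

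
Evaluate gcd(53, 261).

gcd(261, 53):
  261 = 4·53 + 49
  53 = 1·49 + 4
  49 = 12·4 + 1
  4 = 4·1
so gcd(261, 53) = 1.

1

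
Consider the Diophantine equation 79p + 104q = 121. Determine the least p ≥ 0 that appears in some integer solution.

gcd(104, 79):
  104 = 1×79 + 25
  79 = 3×25 + 4
  25 = 6×4 + 1
  4 = 4×1
so gcd(104, 79) = 1.
1 divides 121, so solutions exist.
Back-substitute for Bézout coefficients:
  1 = 25 - 6×4
  ... = 79×(-25) + 104×(19)
Scale by 121/1 = 121: (p₀, q₀) = (-3025, 2299).
General solution: p = -3025 + 104t, q = 2299 - 79t for integer t.
p ≥ 0: smallest is -3025 mod 104 = 95 (at t = 30), with q = -71.

95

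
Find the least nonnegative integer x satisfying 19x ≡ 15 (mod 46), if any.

25

gcd(46, 19) = 1  (46 = 2*19 + 8, 19 = 2*8 + 3, 8 = 2*3 + 2, 3 = 1*2 + 1, 2 = 2*1).
1 divides 15, so solutions exist.
Back-substituting, 19*(17) + 46*(-7) = 1.
So 19*(17) ≡ 1 (mod 46); multiply by 15: x ≡ 255 (mod 46).
Smallest nonnegative: x = 255 mod 46 = 25.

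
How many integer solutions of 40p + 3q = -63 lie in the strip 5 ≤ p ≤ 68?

gcd(40, 3) = 1.
By Bézout, 40×(1) + 3×(-13) = 1.
Particular solution: (0, -21).
General solution: p = 0 + 3t, q = -21 - 40t for integer t.
5 ≤ 0 + 3t ≤ 68 gives t ∈ [2, 22], which is 21 values.

21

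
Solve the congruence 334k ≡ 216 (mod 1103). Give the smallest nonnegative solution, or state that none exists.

gcd(1103, 334):
  1103 = 3*334 + 101
  334 = 3*101 + 31
  101 = 3*31 + 8
  31 = 3*8 + 7
  8 = 1*7 + 1
  7 = 7*1
so gcd(1103, 334) = 1.
1 divides 216, so solutions exist.
Back-substitute for Bézout coefficients:
  1 = 8 - 1*7
  ... = 334*(-142) + 1103*(43)
So 334*(-142) ≡ 1 (mod 1103); multiply by 216: k ≡ -30672 (mod 1103).
Smallest nonnegative: k = -30672 mod 1103 = 212.

212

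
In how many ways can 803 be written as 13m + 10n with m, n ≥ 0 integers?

gcd(13, 10) = 1.
By Bézout, 13×(-3) + 10×(4) = 1.
One solution: (1, 79).
General: m = 1 + 10t, n = 79 - 13t.
m ≥ 0 ⇒ t ≥ 0; n ≥ 0 ⇒ t ≤ 6. So t ∈ [0, 6]: 7 solutions.

7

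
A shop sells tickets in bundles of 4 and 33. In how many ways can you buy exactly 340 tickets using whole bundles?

Need nonnegative integers with 4j + 33k = 340.
gcd(4, 33) = 1, and 4·(-8) + 33·(1) = 1.
So (j₀, k₀) = (-2720, 340); general j = -2720 + 33t, k = 340 - 4t.
j ≥ 0 ⇒ t ≥ 83; k ≥ 0 ⇒ t ≤ 85. That's 3 values of t.

3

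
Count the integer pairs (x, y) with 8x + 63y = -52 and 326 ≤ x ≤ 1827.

24

gcd(63, 8) = 1  (63 = 7*8 + 7, 8 = 1*7 + 1, 7 = 7*1).
Back-substituting, 8*(8) + 63*(-1) = 1.
Scale by -52: particular solution (-416, 52); reduce x mod 63: (25, -4).
General solution: x = 25 + 63t, y = -4 - 8t for integer t.
326 ≤ 25 + 63t ≤ 1827 gives t ∈ [5, 28], which is 24 values.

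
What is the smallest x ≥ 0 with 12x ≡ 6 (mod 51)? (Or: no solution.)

9

gcd(51, 12):
  51 = 4×12 + 3
  12 = 4×3
so gcd(51, 12) = 3.
3 divides 6, so solutions exist.
Back-substitute for Bézout coefficients:
  3 = 51 - 4×12
  ... = 12×(-4) + 51×(1)
So 12×(-4) ≡ 3 (mod 51); multiply by 2: x ≡ -8 (mod 17).
Smallest nonnegative: x = -8 mod 17 = 9.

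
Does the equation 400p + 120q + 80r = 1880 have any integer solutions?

yes

gcd(400, 120):
  400 = 3×120 + 40
  120 = 3×40
so gcd(400, 120) = 40.
gcd(40, 80) = 40.
40 divides 1880, so integer solutions exist.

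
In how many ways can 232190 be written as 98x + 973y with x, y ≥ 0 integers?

17

gcd(973, 98):
  973 = 9*98 + 91
  98 = 1*91 + 7
  91 = 13*7
so gcd(973, 98) = 7.
Back-substitute for Bézout coefficients:
  7 = 98 - 1*91
  ... = 98*(10) + 973*(-1)
Scale by 33170: one solution is (331700, -33170). Reduce x mod 139: (46, 234).
General: x = 46 + 139t, y = 234 - 14t.
x ≥ 0 ⇒ t ≥ 0; y ≥ 0 ⇒ t ≤ 16. So t ∈ [0, 16]: 17 solutions.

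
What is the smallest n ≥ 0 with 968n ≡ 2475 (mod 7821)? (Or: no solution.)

gcd(7821, 968) = 11.
11 divides 2475, so solutions exist.
By Bézout, 968×(202) + 7821×(-25) = 11.
So 968×(202) ≡ 11 (mod 7821); multiply by 225: n ≡ 45450 (mod 711).
Smallest nonnegative: n = 45450 mod 711 = 657.

657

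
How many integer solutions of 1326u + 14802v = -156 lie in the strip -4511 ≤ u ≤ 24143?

gcd(14802, 1326) = 6.
By Bézout, 1326·(-480) + 14802·(43) = 6.
Particular solution: (145, -13).
General solution: u = 145 + 2467t, v = -13 - 221t for integer t.
-4511 ≤ 145 + 2467t ≤ 24143 gives t ∈ [-1, 9], which is 11 values.

11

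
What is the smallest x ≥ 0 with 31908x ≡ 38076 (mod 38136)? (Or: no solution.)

943

gcd(38136, 31908) = 12.
12 divides 38076, so solutions exist.
By Bézout, 31908·(447) + 38136·(-374) = 12.
So 31908·(447) ≡ 12 (mod 38136); multiply by 3173: x ≡ 1418331 (mod 3178).
Smallest nonnegative: x = 1418331 mod 3178 = 943.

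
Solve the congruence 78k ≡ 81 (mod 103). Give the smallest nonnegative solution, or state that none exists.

5

gcd(103, 78):
  103 = 1·78 + 25
  78 = 3·25 + 3
  25 = 8·3 + 1
  3 = 3·1
so gcd(103, 78) = 1.
1 divides 81, so solutions exist.
Back-substitute for Bézout coefficients:
  1 = 25 - 8·3
  ... = 78·(-33) + 103·(25)
So 78·(-33) ≡ 1 (mod 103); multiply by 81: k ≡ -2673 (mod 103).
Smallest nonnegative: k = -2673 mod 103 = 5.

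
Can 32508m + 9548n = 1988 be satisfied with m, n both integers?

gcd(32508, 9548) = 28  (32508 = 3·9548 + 3864, 9548 = 2·3864 + 1820, 3864 = 2·1820 + 224, 1820 = 8·224 + 28, 224 = 8·28).
28 divides 1988, so integer solutions exist.

yes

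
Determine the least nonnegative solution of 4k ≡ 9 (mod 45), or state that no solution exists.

gcd(45, 4):
  45 = 11*4 + 1
  4 = 4*1
so gcd(45, 4) = 1.
1 divides 9, so solutions exist.
Back-substitute for Bézout coefficients:
  1 = 45 - 11*4
  ... = 4*(-11) + 45*(1)
So 4*(-11) ≡ 1 (mod 45); multiply by 9: k ≡ -99 (mod 45).
Smallest nonnegative: k = -99 mod 45 = 36.

36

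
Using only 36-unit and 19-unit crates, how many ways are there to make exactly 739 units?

2

Need nonnegative integers with 36j + 19k = 739.
gcd(36, 19) = 1, and 36·(9) + 19·(-17) = 1.
So (j₀, k₀) = (6651, -12563); general j = 6651 + 19t, k = -12563 - 36t.
j ≥ 0 ⇒ t ≥ -350; k ≥ 0 ⇒ t ≤ -349. That's 2 values of t.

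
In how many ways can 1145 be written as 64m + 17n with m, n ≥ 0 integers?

gcd(64, 17):
  64 = 3×17 + 13
  17 = 1×13 + 4
  13 = 3×4 + 1
  4 = 4×1
so gcd(64, 17) = 1.
Back-substitute for Bézout coefficients:
  1 = 13 - 3×4
  ... = 64×(4) + 17×(-15)
Scale by 1145: one solution is (4580, -17175). Reduce m mod 17: (7, 41).
General: m = 7 + 17t, n = 41 - 64t.
m ≥ 0 ⇒ t ≥ 0; n ≥ 0 ⇒ t ≤ 0. So t ∈ [0, 0]: 1 solution.

1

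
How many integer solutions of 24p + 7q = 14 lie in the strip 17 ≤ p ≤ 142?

gcd(24, 7) = 1  (24 = 3×7 + 3, 7 = 2×3 + 1, 3 = 3×1).
Back-substituting, 24×(-2) + 7×(7) = 1.
Scale by 14: particular solution (-28, 98); reduce p mod 7: (0, 2).
General solution: p = 0 + 7t, q = 2 - 24t for integer t.
17 ≤ 0 + 7t ≤ 142 gives t ∈ [3, 20], which is 18 values.

18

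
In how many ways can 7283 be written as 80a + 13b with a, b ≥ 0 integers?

7

gcd(80, 13) = 1.
By Bézout, 80·(-6) + 13·(37) = 1.
One solution: (8, 511).
General: a = 8 + 13t, b = 511 - 80t.
a ≥ 0 ⇒ t ≥ 0; b ≥ 0 ⇒ t ≤ 6. So t ∈ [0, 6]: 7 solutions.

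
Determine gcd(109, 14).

gcd(109, 14):
  109 = 7·14 + 11
  14 = 1·11 + 3
  11 = 3·3 + 2
  3 = 1·2 + 1
  2 = 2·1
so gcd(109, 14) = 1.

1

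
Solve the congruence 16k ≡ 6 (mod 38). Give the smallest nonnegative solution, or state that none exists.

17

gcd(38, 16) = 2  (38 = 2×16 + 6, 16 = 2×6 + 4, 6 = 1×4 + 2, 4 = 2×2).
2 divides 6, so solutions exist.
Back-substituting, 16×(-7) + 38×(3) = 2.
So 16×(-7) ≡ 2 (mod 38); multiply by 3: k ≡ -21 (mod 19).
Smallest nonnegative: k = -21 mod 19 = 17.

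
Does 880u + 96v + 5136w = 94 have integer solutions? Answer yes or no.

no

gcd(880, 96) = 16.
gcd(16, 5136) = 16.
16 does not divide 94 (remainder 14), so no integer solutions.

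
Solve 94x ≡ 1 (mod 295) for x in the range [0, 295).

204

gcd(295, 94) = 1.
By Bézout, 94*(-91) + 295*(29) = 1.
So 94*-91 ≡ 1 (mod 295), and -91 mod 295 = 204.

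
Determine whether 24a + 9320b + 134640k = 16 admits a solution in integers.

gcd(9320, 24) = 8  (9320 = 388·24 + 8, 24 = 3·8).
gcd(8, 134640) = 8.
8 divides 16, so integer solutions exist.

yes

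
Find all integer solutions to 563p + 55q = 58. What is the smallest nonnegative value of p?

gcd(563, 55):
  563 = 10*55 + 13
  55 = 4*13 + 3
  13 = 4*3 + 1
  3 = 3*1
so gcd(563, 55) = 1.
1 divides 58, so solutions exist.
Back-substitute for Bézout coefficients:
  1 = 13 - 4*3
  ... = 563*(17) + 55*(-174)
Scale by 58/1 = 58: (p₀, q₀) = (986, -10092).
General solution: p = 986 + 55t, q = -10092 - 563t for integer t.
p ≥ 0: smallest is 986 mod 55 = 51 (at t = -17), with q = -521.

51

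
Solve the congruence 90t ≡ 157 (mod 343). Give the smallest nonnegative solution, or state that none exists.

158

gcd(343, 90) = 1  (343 = 3×90 + 73, 90 = 1×73 + 17, 73 = 4×17 + 5, 17 = 3×5 + 2, 5 = 2×2 + 1, 2 = 2×1).
1 divides 157, so solutions exist.
Back-substituting, 90×(-141) + 343×(37) = 1.
So 90×(-141) ≡ 1 (mod 343); multiply by 157: t ≡ -22137 (mod 343).
Smallest nonnegative: t = -22137 mod 343 = 158.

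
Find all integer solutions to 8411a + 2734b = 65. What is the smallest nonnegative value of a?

gcd(8411, 2734):
  8411 = 3×2734 + 209
  2734 = 13×209 + 17
  209 = 12×17 + 5
  17 = 3×5 + 2
  5 = 2×2 + 1
  2 = 2×1
so gcd(8411, 2734) = 1.
1 divides 65, so solutions exist.
Back-substitute for Bézout coefficients:
  1 = 5 - 2×2
  ... = 8411×(1125) + 2734×(-3461)
Scale by 65/1 = 65: (a₀, b₀) = (73125, -224965).
General solution: a = 73125 + 2734t, b = -224965 - 8411t for integer t.
a ≥ 0: smallest is 73125 mod 2734 = 2041 (at t = -26), with b = -6279.

2041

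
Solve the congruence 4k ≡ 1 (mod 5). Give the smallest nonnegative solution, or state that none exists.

4

gcd(5, 4) = 1  (5 = 1*4 + 1, 4 = 4*1).
1 divides 1, so solutions exist.
Back-substituting, 4*(-1) + 5*(1) = 1.
So 4*(-1) ≡ 1 (mod 5); multiply by 1: k ≡ -1 (mod 5).
Smallest nonnegative: k = -1 mod 5 = 4.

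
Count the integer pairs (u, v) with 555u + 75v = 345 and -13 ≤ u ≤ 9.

5

gcd(555, 75) = 15.
By Bézout, 555·(-2) + 75·(15) = 15.
Particular solution: (4, -25).
General solution: u = 4 + 5t, v = -25 - 37t for integer t.
-13 ≤ 4 + 5t ≤ 9 gives t ∈ [-3, 1], which is 5 values.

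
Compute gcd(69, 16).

gcd(69, 16):
  69 = 4×16 + 5
  16 = 3×5 + 1
  5 = 5×1
so gcd(69, 16) = 1.

1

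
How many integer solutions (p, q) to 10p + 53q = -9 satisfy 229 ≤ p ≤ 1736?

gcd(53, 10):
  53 = 5*10 + 3
  10 = 3*3 + 1
  3 = 3*1
so gcd(53, 10) = 1.
Back-substitute for Bézout coefficients:
  1 = 10 - 3*3
  ... = 10*(16) + 53*(-3)
Scale by -9: particular solution (-144, 27); reduce p mod 53: (15, -3).
General solution: p = 15 + 53t, q = -3 - 10t for integer t.
229 ≤ 15 + 53t ≤ 1736 gives t ∈ [5, 32], which is 28 values.

28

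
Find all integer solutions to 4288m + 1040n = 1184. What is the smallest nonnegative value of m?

gcd(4288, 1040) = 16  (4288 = 4*1040 + 128, 1040 = 8*128 + 16, 128 = 8*16).
16 divides 1184, so solutions exist.
Back-substituting, 4288*(-8) + 1040*(33) = 16.
Scale by 1184/16 = 74: (m₀, n₀) = (-592, 2442).
General solution: m = -592 + 65t, n = 2442 - 268t for integer t.
m ≥ 0: smallest is -592 mod 65 = 58 (at t = 10), with n = -238.

58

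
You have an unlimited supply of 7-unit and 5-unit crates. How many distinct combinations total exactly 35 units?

Need nonnegative integers with 7j + 5k = 35.
gcd(7, 5) = 1, and 7·(-2) + 5·(3) = 1.
So (j₀, k₀) = (-70, 105); general j = -70 + 5t, k = 105 - 7t.
j ≥ 0 ⇒ t ≥ 14; k ≥ 0 ⇒ t ≤ 15. That's 2 values of t.

2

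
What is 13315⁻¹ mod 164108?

137831

gcd(164108, 13315) = 1.
By Bézout, 13315*(-26277) + 164108*(2132) = 1.
So 13315*-26277 ≡ 1 (mod 164108), and -26277 mod 164108 = 137831.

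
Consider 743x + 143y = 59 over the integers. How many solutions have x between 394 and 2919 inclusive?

gcd(743, 143):
  743 = 5·143 + 28
  143 = 5·28 + 3
  28 = 9·3 + 1
  3 = 3·1
so gcd(743, 143) = 1.
Back-substitute for Bézout coefficients:
  1 = 28 - 9·3
  ... = 743·(46) + 143·(-239)
Scale by 59: particular solution (2714, -14101); reduce x mod 143: (140, -727).
General solution: x = 140 + 143t, y = -727 - 743t for integer t.
394 ≤ 140 + 143t ≤ 2919 gives t ∈ [2, 19], which is 18 values.

18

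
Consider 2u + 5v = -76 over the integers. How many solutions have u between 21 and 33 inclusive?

3

gcd(5, 2):
  5 = 2*2 + 1
  2 = 2*1
so gcd(5, 2) = 1.
Back-substitute for Bézout coefficients:
  1 = 5 - 2*2
  ... = 2*(-2) + 5*(1)
Scale by -76: particular solution (152, -76); reduce u mod 5: (2, -16).
General solution: u = 2 + 5t, v = -16 - 2t for integer t.
21 ≤ 2 + 5t ≤ 33 gives t ∈ [4, 6], which is 3 values.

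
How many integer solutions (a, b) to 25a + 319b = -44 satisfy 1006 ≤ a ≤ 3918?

9

gcd(319, 25) = 1.
By Bézout, 25·(-51) + 319·(4) = 1.
Particular solution: (11, -1).
General solution: a = 11 + 319t, b = -1 - 25t for integer t.
1006 ≤ 11 + 319t ≤ 3918 gives t ∈ [4, 12], which is 9 values.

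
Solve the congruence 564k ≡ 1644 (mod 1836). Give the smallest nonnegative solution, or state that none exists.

gcd(1836, 564):
  1836 = 3·564 + 144
  564 = 3·144 + 132
  144 = 1·132 + 12
  132 = 11·12
so gcd(1836, 564) = 12.
12 divides 1644, so solutions exist.
Back-substitute for Bézout coefficients:
  12 = 144 - 1·132
  ... = 564·(-13) + 1836·(4)
So 564·(-13) ≡ 12 (mod 1836); multiply by 137: k ≡ -1781 (mod 153).
Smallest nonnegative: k = -1781 mod 153 = 55.

55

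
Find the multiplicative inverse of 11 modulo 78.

71

gcd(78, 11):
  78 = 7*11 + 1
  11 = 11*1
so gcd(78, 11) = 1.
Back-substitute for Bézout coefficients:
  1 = 78 - 7*11
  ... = 11*(-7) + 78*(1)
So 11*-7 ≡ 1 (mod 78), and -7 mod 78 = 71.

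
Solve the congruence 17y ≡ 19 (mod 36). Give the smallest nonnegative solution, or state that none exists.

gcd(36, 17) = 1.
1 divides 19, so solutions exist.
By Bézout, 17·(17) + 36·(-8) = 1.
So 17·(17) ≡ 1 (mod 36); multiply by 19: y ≡ 323 (mod 36).
Smallest nonnegative: y = 323 mod 36 = 35.

35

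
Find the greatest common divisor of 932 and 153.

1

gcd(932, 153):
  932 = 6×153 + 14
  153 = 10×14 + 13
  14 = 1×13 + 1
  13 = 13×1
so gcd(932, 153) = 1.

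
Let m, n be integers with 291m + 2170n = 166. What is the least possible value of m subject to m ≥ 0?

gcd(2170, 291) = 1.
1 divides 166, so solutions exist.
By Bézout, 291×(261) + 2170×(-35) = 1.
Scale by 166/1 = 166: (m₀, n₀) = (43326, -5810).
General solution: m = 43326 + 2170t, n = -5810 - 291t for integer t.
m ≥ 0: smallest is 43326 mod 2170 = 2096 (at t = -19), with n = -281.

2096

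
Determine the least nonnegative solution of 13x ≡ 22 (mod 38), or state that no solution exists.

28

gcd(38, 13) = 1  (38 = 2×13 + 12, 13 = 1×12 + 1, 12 = 12×1).
1 divides 22, so solutions exist.
Back-substituting, 13×(3) + 38×(-1) = 1.
So 13×(3) ≡ 1 (mod 38); multiply by 22: x ≡ 66 (mod 38).
Smallest nonnegative: x = 66 mod 38 = 28.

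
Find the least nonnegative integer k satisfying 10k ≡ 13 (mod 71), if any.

gcd(71, 10):
  71 = 7×10 + 1
  10 = 10×1
so gcd(71, 10) = 1.
1 divides 13, so solutions exist.
Back-substitute for Bézout coefficients:
  1 = 71 - 7×10
  ... = 10×(-7) + 71×(1)
So 10×(-7) ≡ 1 (mod 71); multiply by 13: k ≡ -91 (mod 71).
Smallest nonnegative: k = -91 mod 71 = 51.

51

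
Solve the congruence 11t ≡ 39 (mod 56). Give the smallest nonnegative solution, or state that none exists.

gcd(56, 11) = 1  (56 = 5×11 + 1, 11 = 11×1).
1 divides 39, so solutions exist.
Back-substituting, 11×(-5) + 56×(1) = 1.
So 11×(-5) ≡ 1 (mod 56); multiply by 39: t ≡ -195 (mod 56).
Smallest nonnegative: t = -195 mod 56 = 29.

29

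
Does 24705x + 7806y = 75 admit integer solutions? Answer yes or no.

gcd(24705, 7806) = 3  (24705 = 3*7806 + 1287, 7806 = 6*1287 + 84, 1287 = 15*84 + 27, 84 = 3*27 + 3, 27 = 9*3).
3 divides 75, so integer solutions exist.

yes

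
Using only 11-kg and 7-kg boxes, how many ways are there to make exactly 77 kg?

2

Need nonnegative integers with 11j + 7k = 77.
gcd(11, 7) = 1, and 11·(2) + 7·(-3) = 1.
So (j₀, k₀) = (154, -231); general j = 154 + 7t, k = -231 - 11t.
j ≥ 0 ⇒ t ≥ -22; k ≥ 0 ⇒ t ≤ -21. That's 2 values of t.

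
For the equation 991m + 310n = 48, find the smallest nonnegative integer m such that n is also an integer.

138

gcd(991, 310) = 1  (991 = 3*310 + 61, 310 = 5*61 + 5, 61 = 12*5 + 1, 5 = 5*1).
1 divides 48, so solutions exist.
Back-substituting, 991*(61) + 310*(-195) = 1.
Scale by 48/1 = 48: (m₀, n₀) = (2928, -9360).
General solution: m = 2928 + 310t, n = -9360 - 991t for integer t.
m ≥ 0: smallest is 2928 mod 310 = 138 (at t = -9), with n = -441.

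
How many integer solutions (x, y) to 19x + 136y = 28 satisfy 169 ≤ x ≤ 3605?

25

gcd(136, 19) = 1  (136 = 7×19 + 3, 19 = 6×3 + 1, 3 = 3×1).
Back-substituting, 19×(43) + 136×(-6) = 1.
Scale by 28: particular solution (1204, -168); reduce x mod 136: (116, -16).
General solution: x = 116 + 136t, y = -16 - 19t for integer t.
169 ≤ 116 + 136t ≤ 3605 gives t ∈ [1, 25], which is 25 values.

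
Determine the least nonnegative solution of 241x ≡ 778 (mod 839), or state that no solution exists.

139

gcd(839, 241) = 1.
1 divides 778, so solutions exist.
By Bézout, 241×(94) + 839×(-27) = 1.
So 241×(94) ≡ 1 (mod 839); multiply by 778: x ≡ 73132 (mod 839).
Smallest nonnegative: x = 73132 mod 839 = 139.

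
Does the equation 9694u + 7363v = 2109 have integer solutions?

gcd(9694, 7363) = 37  (9694 = 1*7363 + 2331, 7363 = 3*2331 + 370, 2331 = 6*370 + 111, 370 = 3*111 + 37, 111 = 3*37).
37 divides 2109, so integer solutions exist.

yes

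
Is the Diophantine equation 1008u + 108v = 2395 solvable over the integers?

gcd(1008, 108) = 36  (1008 = 9·108 + 36, 108 = 3·36).
36 does not divide 2395 (remainder 19), so no integer solutions.

no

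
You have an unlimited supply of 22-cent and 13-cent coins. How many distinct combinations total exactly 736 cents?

2

Need nonnegative integers with 22j + 13k = 736.
gcd(22, 13) = 1, and 22·(3) + 13·(-5) = 1.
So (j₀, k₀) = (2208, -3680); general j = 2208 + 13t, k = -3680 - 22t.
j ≥ 0 ⇒ t ≥ -169; k ≥ 0 ⇒ t ≤ -168. That's 2 values of t.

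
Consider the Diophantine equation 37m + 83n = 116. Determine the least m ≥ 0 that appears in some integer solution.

gcd(83, 37) = 1  (83 = 2×37 + 9, 37 = 4×9 + 1, 9 = 9×1).
1 divides 116, so solutions exist.
Back-substituting, 37×(9) + 83×(-4) = 1.
Scale by 116/1 = 116: (m₀, n₀) = (1044, -464).
General solution: m = 1044 + 83t, n = -464 - 37t for integer t.
m ≥ 0: smallest is 1044 mod 83 = 48 (at t = -12), with n = -20.

48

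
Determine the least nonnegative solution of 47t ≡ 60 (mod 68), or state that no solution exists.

36

gcd(68, 47) = 1.
1 divides 60, so solutions exist.
By Bézout, 47*(-13) + 68*(9) = 1.
So 47*(-13) ≡ 1 (mod 68); multiply by 60: t ≡ -780 (mod 68).
Smallest nonnegative: t = -780 mod 68 = 36.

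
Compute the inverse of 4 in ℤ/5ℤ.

gcd(5, 4) = 1.
By Bézout, 4*(-1) + 5*(1) = 1.
So 4*-1 ≡ 1 (mod 5), and -1 mod 5 = 4.

4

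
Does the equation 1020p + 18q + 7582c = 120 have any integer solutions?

gcd(1020, 18) = 6  (1020 = 56·18 + 12, 18 = 1·12 + 6, 12 = 2·6).
gcd(6, 7582) = 2.
2 divides 120, so integer solutions exist.

yes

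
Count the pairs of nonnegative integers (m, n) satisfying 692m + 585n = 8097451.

gcd(692, 585) = 1.
By Bézout, 692×(-82) + 585×(97) = 1.
One solution: (398, 13371).
General: m = 398 + 585t, n = 13371 - 692t.
m ≥ 0 ⇒ t ≥ 0; n ≥ 0 ⇒ t ≤ 19. So t ∈ [0, 19]: 20 solutions.

20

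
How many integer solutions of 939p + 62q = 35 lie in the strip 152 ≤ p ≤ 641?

8

gcd(939, 62) = 1  (939 = 15·62 + 9, 62 = 6·9 + 8, 9 = 1·8 + 1, 8 = 8·1).
Back-substituting, 939·(7) + 62·(-106) = 1.
Scale by 35: particular solution (245, -3710); reduce p mod 62: (59, -893).
General solution: p = 59 + 62t, q = -893 - 939t for integer t.
152 ≤ 59 + 62t ≤ 641 gives t ∈ [2, 9], which is 8 values.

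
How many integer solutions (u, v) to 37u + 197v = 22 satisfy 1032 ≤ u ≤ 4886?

gcd(197, 37) = 1  (197 = 5·37 + 12, 37 = 3·12 + 1, 12 = 12·1).
Back-substituting, 37·(16) + 197·(-3) = 1.
Scale by 22: particular solution (352, -66); reduce u mod 197: (155, -29).
General solution: u = 155 + 197t, v = -29 - 37t for integer t.
1032 ≤ 155 + 197t ≤ 4886 gives t ∈ [5, 24], which is 20 values.

20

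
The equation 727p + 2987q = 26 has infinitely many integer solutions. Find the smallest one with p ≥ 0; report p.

gcd(2987, 727) = 1.
1 divides 26, so solutions exist.
By Bézout, 727×(189) + 2987×(-46) = 1.
Scale by 26/1 = 26: (p₀, q₀) = (4914, -1196).
General solution: p = 4914 + 2987t, q = -1196 - 727t for integer t.
p ≥ 0: smallest is 4914 mod 2987 = 1927 (at t = -1), with q = -469.

1927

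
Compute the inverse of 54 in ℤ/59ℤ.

gcd(59, 54):
  59 = 1·54 + 5
  54 = 10·5 + 4
  5 = 1·4 + 1
  4 = 4·1
so gcd(59, 54) = 1.
Back-substitute for Bézout coefficients:
  1 = 5 - 1·4
  ... = 54·(-12) + 59·(11)
So 54·-12 ≡ 1 (mod 59), and -12 mod 59 = 47.

47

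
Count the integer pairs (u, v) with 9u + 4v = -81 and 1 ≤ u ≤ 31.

gcd(9, 4) = 1.
By Bézout, 9×(1) + 4×(-2) = 1.
Particular solution: (3, -27).
General solution: u = 3 + 4t, v = -27 - 9t for integer t.
1 ≤ 3 + 4t ≤ 31 gives t ∈ [0, 7], which is 8 values.

8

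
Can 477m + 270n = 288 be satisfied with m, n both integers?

gcd(477, 270) = 9.
9 divides 288, so integer solutions exist.

yes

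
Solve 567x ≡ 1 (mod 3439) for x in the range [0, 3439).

3160

gcd(3439, 567):
  3439 = 6·567 + 37
  567 = 15·37 + 12
  37 = 3·12 + 1
  12 = 12·1
so gcd(3439, 567) = 1.
Back-substitute for Bézout coefficients:
  1 = 37 - 3·12
  ... = 567·(-279) + 3439·(46)
So 567·-279 ≡ 1 (mod 3439), and -279 mod 3439 = 3160.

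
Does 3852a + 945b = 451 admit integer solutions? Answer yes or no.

gcd(3852, 945) = 9  (3852 = 4·945 + 72, 945 = 13·72 + 9, 72 = 8·9).
9 does not divide 451 (remainder 1), so no integer solutions.

no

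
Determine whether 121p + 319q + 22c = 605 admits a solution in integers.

yes

gcd(319, 121):
  319 = 2×121 + 77
  121 = 1×77 + 44
  77 = 1×44 + 33
  44 = 1×33 + 11
  33 = 3×11
so gcd(319, 121) = 11.
gcd(11, 22) = 11.
11 divides 605, so integer solutions exist.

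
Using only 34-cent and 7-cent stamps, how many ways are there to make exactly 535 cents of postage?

2

Need nonnegative integers with 34j + 7k = 535.
gcd(34, 7) = 1, and 34·(-1) + 7·(5) = 1.
So (j₀, k₀) = (-535, 2675); general j = -535 + 7t, k = 2675 - 34t.
j ≥ 0 ⇒ t ≥ 77; k ≥ 0 ⇒ t ≤ 78. That's 2 values of t.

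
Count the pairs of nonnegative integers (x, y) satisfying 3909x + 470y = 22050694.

gcd(3909, 470) = 1.
By Bézout, 3909×(-41) + 470×(341) = 1.
One solution: (386, 43706).
General: x = 386 + 470t, y = 43706 - 3909t.
x ≥ 0 ⇒ t ≥ 0; y ≥ 0 ⇒ t ≤ 11. So t ∈ [0, 11]: 12 solutions.

12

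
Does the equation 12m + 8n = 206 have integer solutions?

no

gcd(12, 8) = 4  (12 = 1·8 + 4, 8 = 2·4).
4 does not divide 206 (remainder 2), so no integer solutions.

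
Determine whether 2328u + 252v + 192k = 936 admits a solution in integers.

yes

gcd(2328, 252):
  2328 = 9·252 + 60
  252 = 4·60 + 12
  60 = 5·12
so gcd(2328, 252) = 12.
gcd(12, 192) = 12.
12 divides 936, so integer solutions exist.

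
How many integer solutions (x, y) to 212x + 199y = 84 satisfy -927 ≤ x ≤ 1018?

gcd(212, 199) = 1  (212 = 1×199 + 13, 199 = 15×13 + 4, 13 = 3×4 + 1, 4 = 4×1).
Back-substituting, 212×(46) + 199×(-49) = 1.
Scale by 84: particular solution (3864, -4116); reduce x mod 199: (83, -88).
General solution: x = 83 + 199t, y = -88 - 212t for integer t.
-927 ≤ 83 + 199t ≤ 1018 gives t ∈ [-5, 4], which is 10 values.

10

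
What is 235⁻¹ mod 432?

gcd(432, 235):
  432 = 1*235 + 197
  235 = 1*197 + 38
  197 = 5*38 + 7
  38 = 5*7 + 3
  7 = 2*3 + 1
  3 = 3*1
so gcd(432, 235) = 1.
Back-substitute for Bézout coefficients:
  1 = 7 - 2*3
  ... = 235*(-125) + 432*(68)
So 235*-125 ≡ 1 (mod 432), and -125 mod 432 = 307.

307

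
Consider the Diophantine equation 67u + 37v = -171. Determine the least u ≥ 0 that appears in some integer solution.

gcd(67, 37) = 1  (67 = 1*37 + 30, 37 = 1*30 + 7, 30 = 4*7 + 2, 7 = 3*2 + 1, 2 = 2*1).
1 divides -171, so solutions exist.
Back-substituting, 67*(-16) + 37*(29) = 1.
Scale by -171/1 = -171: (u₀, v₀) = (2736, -4959).
General solution: u = 2736 + 37t, v = -4959 - 67t for integer t.
u ≥ 0: smallest is 2736 mod 37 = 35 (at t = -73), with v = -68.

35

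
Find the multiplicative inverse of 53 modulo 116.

gcd(116, 53) = 1.
By Bézout, 53×(-35) + 116×(16) = 1.
So 53×-35 ≡ 1 (mod 116), and -35 mod 116 = 81.

81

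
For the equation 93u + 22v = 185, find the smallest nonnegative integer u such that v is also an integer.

gcd(93, 22):
  93 = 4*22 + 5
  22 = 4*5 + 2
  5 = 2*2 + 1
  2 = 2*1
so gcd(93, 22) = 1.
1 divides 185, so solutions exist.
Back-substitute for Bézout coefficients:
  1 = 5 - 2*2
  ... = 93*(9) + 22*(-38)
Scale by 185/1 = 185: (u₀, v₀) = (1665, -7030).
General solution: u = 1665 + 22t, v = -7030 - 93t for integer t.
u ≥ 0: smallest is 1665 mod 22 = 15 (at t = -75), with v = -55.

15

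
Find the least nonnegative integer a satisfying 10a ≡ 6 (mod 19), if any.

12

gcd(19, 10):
  19 = 1·10 + 9
  10 = 1·9 + 1
  9 = 9·1
so gcd(19, 10) = 1.
1 divides 6, so solutions exist.
Back-substitute for Bézout coefficients:
  1 = 10 - 1·9
  ... = 10·(2) + 19·(-1)
So 10·(2) ≡ 1 (mod 19); multiply by 6: a ≡ 12 (mod 19).
Smallest nonnegative: a = 12 mod 19 = 12.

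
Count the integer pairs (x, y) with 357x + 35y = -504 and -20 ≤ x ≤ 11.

6

gcd(357, 35) = 7  (357 = 10·35 + 7, 35 = 5·7).
Back-substituting, 357·(1) + 35·(-10) = 7.
Scale by -72: particular solution (-72, 720); reduce x mod 5: (3, -45).
General solution: x = 3 + 5t, y = -45 - 51t for integer t.
-20 ≤ 3 + 5t ≤ 11 gives t ∈ [-4, 1], which is 6 values.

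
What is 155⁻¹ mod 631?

57

gcd(631, 155) = 1.
By Bézout, 155·(57) + 631·(-14) = 1.
So 155·57 ≡ 1 (mod 631), and 57 mod 631 = 57.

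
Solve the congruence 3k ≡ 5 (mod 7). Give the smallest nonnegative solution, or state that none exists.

4

gcd(7, 3) = 1.
1 divides 5, so solutions exist.
By Bézout, 3*(-2) + 7*(1) = 1.
So 3*(-2) ≡ 1 (mod 7); multiply by 5: k ≡ -10 (mod 7).
Smallest nonnegative: k = -10 mod 7 = 4.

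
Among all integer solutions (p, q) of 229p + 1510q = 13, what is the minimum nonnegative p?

gcd(1510, 229) = 1.
1 divides 13, so solutions exist.
By Bézout, 229·(-211) + 1510·(32) = 1.
Scale by 13/1 = 13: (p₀, q₀) = (-2743, 416).
General solution: p = -2743 + 1510t, q = 416 - 229t for integer t.
p ≥ 0: smallest is -2743 mod 1510 = 277 (at t = 2), with q = -42.

277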